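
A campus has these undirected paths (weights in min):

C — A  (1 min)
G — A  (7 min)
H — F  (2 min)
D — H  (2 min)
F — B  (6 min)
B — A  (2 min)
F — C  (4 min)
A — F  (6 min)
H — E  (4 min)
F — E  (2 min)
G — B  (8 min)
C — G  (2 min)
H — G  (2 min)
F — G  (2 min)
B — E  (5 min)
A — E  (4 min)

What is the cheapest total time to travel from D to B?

9 min

Running Dijkstra from D:
D: 0
H: 2  (via D)
F: 4  (via H)
G: 4  (via H)
C: 6  (via G)
E: 6  (via H)
A: 7  (via C)
B: 9  (via A)
Shortest route: D–H–G–C–A–B = 9 min.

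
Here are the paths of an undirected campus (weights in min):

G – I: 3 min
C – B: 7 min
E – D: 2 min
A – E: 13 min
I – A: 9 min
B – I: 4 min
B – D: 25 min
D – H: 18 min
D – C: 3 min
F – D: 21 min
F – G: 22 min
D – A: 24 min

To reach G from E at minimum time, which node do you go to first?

Compare a few routes:
E → D → C → B → I → G: 2+3+7+4+3 = 19
E → D → B → I → G: 2+25+4+3 = 34
E → A → I → G: 13+9+3 = 25
Cheapest is E → D → C → B → I → G at 19 min.
So from E the first move is to D.

D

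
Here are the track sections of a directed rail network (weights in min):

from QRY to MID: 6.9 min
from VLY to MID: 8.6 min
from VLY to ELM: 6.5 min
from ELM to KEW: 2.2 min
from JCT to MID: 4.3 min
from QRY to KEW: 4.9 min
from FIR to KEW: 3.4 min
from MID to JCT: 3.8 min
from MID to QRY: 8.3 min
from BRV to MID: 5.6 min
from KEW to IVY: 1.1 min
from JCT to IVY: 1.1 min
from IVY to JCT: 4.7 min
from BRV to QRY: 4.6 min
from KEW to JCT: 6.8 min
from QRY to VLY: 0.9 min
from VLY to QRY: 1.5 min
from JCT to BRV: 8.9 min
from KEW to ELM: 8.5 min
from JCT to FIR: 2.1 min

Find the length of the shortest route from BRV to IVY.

Running Dijkstra from BRV:
BRV: 0
QRY: 4.6  (via BRV)
VLY: 5.5  (via QRY)
MID: 5.6  (via BRV)
JCT: 9.4  (via MID)
KEW: 9.5  (via QRY)
IVY: 10.5  (via JCT)
Shortest route: BRV → MID → JCT → IVY = 10.5 min.

10.5 min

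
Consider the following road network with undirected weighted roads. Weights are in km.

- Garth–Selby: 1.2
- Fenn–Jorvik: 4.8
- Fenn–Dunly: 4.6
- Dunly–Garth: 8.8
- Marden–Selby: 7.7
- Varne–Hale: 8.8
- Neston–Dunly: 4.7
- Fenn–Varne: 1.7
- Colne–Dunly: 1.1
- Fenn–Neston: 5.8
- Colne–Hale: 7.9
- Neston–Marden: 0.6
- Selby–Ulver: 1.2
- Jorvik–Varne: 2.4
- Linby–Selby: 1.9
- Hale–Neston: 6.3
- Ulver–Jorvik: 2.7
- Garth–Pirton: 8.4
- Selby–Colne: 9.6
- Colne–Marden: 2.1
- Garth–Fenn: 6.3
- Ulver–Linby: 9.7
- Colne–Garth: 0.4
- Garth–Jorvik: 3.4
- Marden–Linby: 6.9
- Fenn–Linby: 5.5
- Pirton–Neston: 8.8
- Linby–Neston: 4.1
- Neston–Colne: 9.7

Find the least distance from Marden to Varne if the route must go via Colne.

8.3 km

Best Marden to Colne: Marden → Colne costing 2.1
Best Colne to Varne: Colne → Garth → Jorvik → Varne costing 6.2
Total via Colne: 2.1 + 6.2 = 8.3 km.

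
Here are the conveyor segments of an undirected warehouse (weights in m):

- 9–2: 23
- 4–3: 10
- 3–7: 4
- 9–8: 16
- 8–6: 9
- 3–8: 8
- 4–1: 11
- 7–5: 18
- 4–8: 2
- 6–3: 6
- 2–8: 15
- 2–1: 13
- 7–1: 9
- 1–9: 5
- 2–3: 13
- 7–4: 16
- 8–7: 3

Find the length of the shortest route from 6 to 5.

28 m

Shortest distances from 6:
6: 0
3: 6  (via 6)
8: 9  (via 6)
7: 10  (via 3)
4: 11  (via 8)
1: 19  (via 7)
2: 19  (via 3)
9: 24  (via 1)
5: 28  (via 7)
Shortest route: 6–3–7–5 = 28 m.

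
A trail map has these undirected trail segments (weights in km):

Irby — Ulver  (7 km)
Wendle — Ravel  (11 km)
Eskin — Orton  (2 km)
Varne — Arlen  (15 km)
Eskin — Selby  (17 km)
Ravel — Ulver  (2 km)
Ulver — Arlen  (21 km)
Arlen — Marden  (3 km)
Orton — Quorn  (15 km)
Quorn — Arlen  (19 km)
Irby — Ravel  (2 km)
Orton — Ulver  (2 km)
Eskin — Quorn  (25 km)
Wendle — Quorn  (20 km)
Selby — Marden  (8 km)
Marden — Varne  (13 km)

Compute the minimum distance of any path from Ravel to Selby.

Shortest distances from Ravel:
Ravel: 0
Ulver: 2  (via Ravel)
Irby: 2  (via Ravel)
Orton: 4  (via Ulver)
Eskin: 6  (via Orton)
Wendle: 11  (via Ravel)
Quorn: 19  (via Orton)
Arlen: 23  (via Ulver)
Selby: 23  (via Eskin)
Shortest route: Ravel–Ulver–Orton–Eskin–Selby = 23 km.

23 km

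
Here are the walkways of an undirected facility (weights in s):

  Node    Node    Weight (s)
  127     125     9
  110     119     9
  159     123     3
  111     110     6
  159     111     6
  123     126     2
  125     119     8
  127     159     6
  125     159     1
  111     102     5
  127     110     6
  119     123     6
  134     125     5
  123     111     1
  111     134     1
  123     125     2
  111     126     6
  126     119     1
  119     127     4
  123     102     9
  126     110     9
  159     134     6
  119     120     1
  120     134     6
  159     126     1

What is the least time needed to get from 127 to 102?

Compare a few routes:
127 → 159 → 125 → 123 → 111 → 102: 6+1+2+1+5 = 15
127 → 119 → 126 → 123 → 111 → 102: 4+1+2+1+5 = 13
Cheapest is 127 → 119 → 126 → 123 → 111 → 102 at 13 s.

13 s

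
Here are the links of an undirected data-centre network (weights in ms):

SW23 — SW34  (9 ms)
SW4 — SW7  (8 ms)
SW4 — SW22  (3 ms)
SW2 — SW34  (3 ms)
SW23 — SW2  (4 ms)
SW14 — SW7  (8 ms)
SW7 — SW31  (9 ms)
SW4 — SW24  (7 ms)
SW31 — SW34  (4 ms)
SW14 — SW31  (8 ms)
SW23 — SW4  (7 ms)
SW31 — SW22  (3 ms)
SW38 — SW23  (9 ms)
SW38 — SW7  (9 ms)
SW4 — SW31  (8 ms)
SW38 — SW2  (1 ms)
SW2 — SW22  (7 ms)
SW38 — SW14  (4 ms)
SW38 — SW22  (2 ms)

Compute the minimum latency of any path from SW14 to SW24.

Settle nodes by increasing distance from SW14:
SW14: 0
SW38: 4  (via SW14)
SW2: 5  (via SW38)
SW22: 6  (via SW38)
SW34: 8  (via SW2)
SW31: 8  (via SW14)
SW7: 8  (via SW14)
SW4: 9  (via SW22)
SW23: 9  (via SW2)
SW24: 16  (via SW4)
Shortest route: SW14 → SW38 → SW22 → SW4 → SW24 = 16 ms.

16 ms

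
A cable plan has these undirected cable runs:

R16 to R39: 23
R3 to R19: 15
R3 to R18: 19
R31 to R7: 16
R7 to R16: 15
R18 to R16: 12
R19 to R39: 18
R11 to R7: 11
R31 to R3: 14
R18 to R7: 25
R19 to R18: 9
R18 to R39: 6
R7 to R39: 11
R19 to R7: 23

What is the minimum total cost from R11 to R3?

Running Dijkstra from R11:
R11: 0
R7: 11  (via R11)
R39: 22  (via R7)
R16: 26  (via R7)
R31: 27  (via R7)
R18: 28  (via R39)
R19: 34  (via R7)
R3: 41  (via R31)
Shortest route: R11 → R7 → R31 → R3 = 41.

41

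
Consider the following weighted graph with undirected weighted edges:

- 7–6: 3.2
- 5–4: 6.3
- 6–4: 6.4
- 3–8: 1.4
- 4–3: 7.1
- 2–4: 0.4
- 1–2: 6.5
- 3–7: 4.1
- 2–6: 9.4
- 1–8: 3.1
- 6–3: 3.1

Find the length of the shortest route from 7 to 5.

Enumerating some paths:
7–6–4–5: 3.2+6.4+6.3 = 15.9
7–3–4–5: 4.1+7.1+6.3 = 17.5
Cheapest is 7–6–4–5 at 15.9.

15.9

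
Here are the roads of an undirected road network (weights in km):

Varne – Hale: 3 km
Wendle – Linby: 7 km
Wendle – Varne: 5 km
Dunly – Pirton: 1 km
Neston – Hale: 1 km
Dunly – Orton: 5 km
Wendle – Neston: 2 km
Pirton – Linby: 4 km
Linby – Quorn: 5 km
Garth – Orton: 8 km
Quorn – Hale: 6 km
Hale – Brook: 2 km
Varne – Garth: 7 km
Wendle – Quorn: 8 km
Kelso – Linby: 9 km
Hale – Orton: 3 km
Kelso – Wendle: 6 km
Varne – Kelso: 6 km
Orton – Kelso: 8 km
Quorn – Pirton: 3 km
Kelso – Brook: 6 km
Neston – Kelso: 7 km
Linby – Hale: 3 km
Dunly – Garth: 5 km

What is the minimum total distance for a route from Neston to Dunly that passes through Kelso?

20 km

Shortest Neston→Kelso: Neston–Kelso = 7
Best Kelso to Dunly: Kelso–Orton–Dunly costing 13
Total via Kelso: 7 + 13 = 20 km.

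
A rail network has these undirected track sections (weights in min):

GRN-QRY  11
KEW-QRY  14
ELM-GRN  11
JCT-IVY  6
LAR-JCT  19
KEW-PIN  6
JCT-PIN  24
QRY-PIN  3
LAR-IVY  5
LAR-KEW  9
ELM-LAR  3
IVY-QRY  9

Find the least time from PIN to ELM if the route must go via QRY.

20 min

Shortest PIN→QRY: PIN → QRY = 3
Shortest QRY→ELM: QRY → IVY → LAR → ELM = 17
Total via QRY: 3 + 17 = 20 min.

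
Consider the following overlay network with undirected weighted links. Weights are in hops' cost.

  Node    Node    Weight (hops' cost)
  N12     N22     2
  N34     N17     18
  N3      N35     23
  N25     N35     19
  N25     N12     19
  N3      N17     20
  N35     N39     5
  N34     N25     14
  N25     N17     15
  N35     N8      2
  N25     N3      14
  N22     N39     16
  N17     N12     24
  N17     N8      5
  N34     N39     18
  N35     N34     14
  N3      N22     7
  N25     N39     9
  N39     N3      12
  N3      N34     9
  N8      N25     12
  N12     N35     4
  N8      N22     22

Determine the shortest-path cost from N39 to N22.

Enumerating some paths:
N39–N22: 16 = 16
N39–N35–N12–N22: 5+4+2 = 11
N39–N3–N22: 12+7 = 19
The minimum is 11 hops' cost via N39–N35–N12–N22.

11 hops' cost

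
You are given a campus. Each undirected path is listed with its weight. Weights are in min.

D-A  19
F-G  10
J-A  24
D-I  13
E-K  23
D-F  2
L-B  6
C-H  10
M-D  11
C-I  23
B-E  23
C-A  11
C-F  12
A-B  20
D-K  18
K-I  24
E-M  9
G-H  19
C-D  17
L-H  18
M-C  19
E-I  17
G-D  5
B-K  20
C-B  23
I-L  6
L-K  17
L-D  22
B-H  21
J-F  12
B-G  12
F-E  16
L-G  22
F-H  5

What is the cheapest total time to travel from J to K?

Running Dijkstra from J:
J: 0
F: 12  (via J)
D: 14  (via F)
H: 17  (via F)
G: 19  (via D)
A: 24  (via J)
C: 24  (via F)
M: 25  (via D)
I: 27  (via D)
E: 28  (via F)
B: 31  (via G)
K: 32  (via D)
Shortest route: J–F–D–K = 32 min.

32 min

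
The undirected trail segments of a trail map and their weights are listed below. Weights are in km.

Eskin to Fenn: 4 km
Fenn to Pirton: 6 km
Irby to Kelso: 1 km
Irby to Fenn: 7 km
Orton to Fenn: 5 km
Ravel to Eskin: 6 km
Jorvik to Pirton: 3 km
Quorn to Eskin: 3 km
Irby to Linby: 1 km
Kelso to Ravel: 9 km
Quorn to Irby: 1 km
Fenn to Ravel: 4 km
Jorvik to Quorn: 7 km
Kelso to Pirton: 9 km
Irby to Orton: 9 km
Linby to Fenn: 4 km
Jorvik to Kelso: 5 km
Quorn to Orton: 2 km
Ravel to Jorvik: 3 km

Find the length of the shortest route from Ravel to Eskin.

6 km

Candidate routes:
Ravel–Jorvik–Quorn–Eskin: 3+7+3 = 13
Ravel–Jorvik–Kelso–Irby–Quorn–Eskin: 3+5+1+1+3 = 13
Ravel–Fenn–Eskin: 4+4 = 8
Ravel–Eskin: 6 = 6
Cheapest is Ravel–Eskin at 6 km.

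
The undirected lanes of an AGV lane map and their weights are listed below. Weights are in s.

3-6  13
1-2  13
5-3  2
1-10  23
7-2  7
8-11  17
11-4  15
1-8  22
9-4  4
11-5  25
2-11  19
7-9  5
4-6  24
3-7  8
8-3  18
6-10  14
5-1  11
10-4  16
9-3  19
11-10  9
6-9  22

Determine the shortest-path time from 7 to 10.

Shortest distances from 7:
7: 0
9: 5  (via 7)
2: 7  (via 7)
3: 8  (via 7)
4: 9  (via 9)
5: 10  (via 3)
1: 20  (via 2)
6: 21  (via 3)
11: 24  (via 4)
10: 25  (via 4)
Shortest route: 7–9–4–10 = 25 s.

25 s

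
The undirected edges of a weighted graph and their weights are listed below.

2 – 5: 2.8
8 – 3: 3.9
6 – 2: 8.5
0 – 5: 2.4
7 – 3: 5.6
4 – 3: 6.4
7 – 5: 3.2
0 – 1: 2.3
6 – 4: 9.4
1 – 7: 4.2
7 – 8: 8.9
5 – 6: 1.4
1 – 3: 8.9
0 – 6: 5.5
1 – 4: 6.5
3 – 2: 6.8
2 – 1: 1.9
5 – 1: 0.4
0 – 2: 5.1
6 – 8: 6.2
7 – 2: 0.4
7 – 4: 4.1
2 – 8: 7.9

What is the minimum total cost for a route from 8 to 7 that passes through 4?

Shortest 8→4: 8–3–4 = 10.3
Shortest 4→7: 4–7 = 4.1
Total via 4: 10.3 + 4.1 = 14.4.

14.4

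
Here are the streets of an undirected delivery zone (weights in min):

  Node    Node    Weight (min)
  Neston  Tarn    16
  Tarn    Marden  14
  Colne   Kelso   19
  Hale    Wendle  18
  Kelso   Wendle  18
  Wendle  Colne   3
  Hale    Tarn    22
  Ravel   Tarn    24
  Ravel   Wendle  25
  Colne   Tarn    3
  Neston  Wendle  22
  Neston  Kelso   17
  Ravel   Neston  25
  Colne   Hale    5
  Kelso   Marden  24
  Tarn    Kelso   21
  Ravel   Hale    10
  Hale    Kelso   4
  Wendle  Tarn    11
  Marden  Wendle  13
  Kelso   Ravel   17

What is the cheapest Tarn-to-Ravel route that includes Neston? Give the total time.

Best Tarn to Neston: Tarn → Neston costing 16
Shortest Neston→Ravel: Neston → Ravel = 25
Total via Neston: 16 + 25 = 41 min.

41 min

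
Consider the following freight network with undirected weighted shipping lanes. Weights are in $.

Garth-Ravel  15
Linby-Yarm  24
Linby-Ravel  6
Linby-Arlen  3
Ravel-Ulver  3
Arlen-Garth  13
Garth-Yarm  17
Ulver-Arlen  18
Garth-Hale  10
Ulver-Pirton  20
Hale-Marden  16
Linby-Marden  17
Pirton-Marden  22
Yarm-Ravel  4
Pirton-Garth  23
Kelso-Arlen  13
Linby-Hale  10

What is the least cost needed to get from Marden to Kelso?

$33

Shortest distances from Marden:
Marden: 0
Hale: 16  (via Marden)
Linby: 17  (via Marden)
Arlen: 20  (via Linby)
Pirton: 22  (via Marden)
Ravel: 23  (via Linby)
Ulver: 26  (via Ravel)
Garth: 26  (via Hale)
Yarm: 27  (via Ravel)
Kelso: 33  (via Arlen)
Shortest route: Marden–Linby–Arlen–Kelso = $33.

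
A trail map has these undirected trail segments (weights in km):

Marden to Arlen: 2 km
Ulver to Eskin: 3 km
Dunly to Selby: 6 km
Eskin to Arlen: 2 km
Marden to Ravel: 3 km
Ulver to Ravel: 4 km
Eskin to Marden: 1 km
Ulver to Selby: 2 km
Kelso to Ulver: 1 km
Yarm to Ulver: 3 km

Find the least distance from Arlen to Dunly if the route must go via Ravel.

Shortest Arlen→Ravel: Arlen–Marden–Ravel = 5
Shortest Ravel→Dunly: Ravel–Ulver–Selby–Dunly = 12
Total via Ravel: 5 + 12 = 17 km.

17 km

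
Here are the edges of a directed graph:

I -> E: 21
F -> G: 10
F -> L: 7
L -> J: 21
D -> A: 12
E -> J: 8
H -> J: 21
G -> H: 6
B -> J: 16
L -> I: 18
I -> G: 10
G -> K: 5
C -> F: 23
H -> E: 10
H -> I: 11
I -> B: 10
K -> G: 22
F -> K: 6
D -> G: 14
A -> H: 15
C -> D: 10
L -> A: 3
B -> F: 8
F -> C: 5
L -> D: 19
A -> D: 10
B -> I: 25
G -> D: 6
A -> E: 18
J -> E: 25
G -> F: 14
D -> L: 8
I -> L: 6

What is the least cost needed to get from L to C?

41

Enumerating some paths:
L–A–D–G–F–C: 3+10+14+14+5 = 46
L–I–B–F–C: 18+10+8+5 = 41
L–I–G–F–C: 18+10+14+5 = 47
The minimum is 41 via L–I–B–F–C.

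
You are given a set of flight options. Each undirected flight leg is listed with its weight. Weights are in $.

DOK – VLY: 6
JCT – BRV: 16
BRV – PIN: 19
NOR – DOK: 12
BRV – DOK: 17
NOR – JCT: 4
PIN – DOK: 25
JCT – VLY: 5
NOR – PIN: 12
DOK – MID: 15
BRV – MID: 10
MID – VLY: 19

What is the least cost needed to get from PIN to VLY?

Shortest distances from PIN:
PIN: 0
NOR: 12  (via PIN)
JCT: 16  (via NOR)
BRV: 19  (via PIN)
VLY: 21  (via JCT)
Shortest route: PIN → NOR → JCT → VLY = $21.

$21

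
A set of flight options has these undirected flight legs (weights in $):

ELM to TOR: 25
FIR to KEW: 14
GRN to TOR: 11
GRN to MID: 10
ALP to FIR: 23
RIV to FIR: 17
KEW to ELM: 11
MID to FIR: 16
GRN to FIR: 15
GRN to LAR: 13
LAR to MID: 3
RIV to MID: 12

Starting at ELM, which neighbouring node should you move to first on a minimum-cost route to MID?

Candidate routes:
ELM - TOR - GRN - MID: 25+11+10 = 46
ELM - KEW - FIR - MID: 11+14+16 = 41
ELM - KEW - FIR - GRN - MID: 11+14+15+10 = 50
ELM - TOR - GRN - LAR - MID: 25+11+13+3 = 52
Cheapest is ELM - KEW - FIR - MID at $41.
So from ELM the first move is to KEW.

KEW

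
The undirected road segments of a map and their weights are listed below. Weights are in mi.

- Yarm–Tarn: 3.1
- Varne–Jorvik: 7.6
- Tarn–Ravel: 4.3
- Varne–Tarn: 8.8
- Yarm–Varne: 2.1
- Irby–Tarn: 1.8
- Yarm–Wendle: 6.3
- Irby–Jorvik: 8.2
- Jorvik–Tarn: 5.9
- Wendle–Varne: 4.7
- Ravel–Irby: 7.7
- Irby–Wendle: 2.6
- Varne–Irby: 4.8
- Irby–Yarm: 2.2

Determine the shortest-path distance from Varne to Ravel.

9.5 mi

Settle nodes by increasing distance from Varne:
Varne: 0
Yarm: 2.1  (via Varne)
Irby: 4.3  (via Yarm)
Wendle: 4.7  (via Varne)
Tarn: 5.2  (via Yarm)
Jorvik: 7.6  (via Varne)
Ravel: 9.5  (via Tarn)
Shortest route: Varne → Yarm → Tarn → Ravel = 9.5 mi.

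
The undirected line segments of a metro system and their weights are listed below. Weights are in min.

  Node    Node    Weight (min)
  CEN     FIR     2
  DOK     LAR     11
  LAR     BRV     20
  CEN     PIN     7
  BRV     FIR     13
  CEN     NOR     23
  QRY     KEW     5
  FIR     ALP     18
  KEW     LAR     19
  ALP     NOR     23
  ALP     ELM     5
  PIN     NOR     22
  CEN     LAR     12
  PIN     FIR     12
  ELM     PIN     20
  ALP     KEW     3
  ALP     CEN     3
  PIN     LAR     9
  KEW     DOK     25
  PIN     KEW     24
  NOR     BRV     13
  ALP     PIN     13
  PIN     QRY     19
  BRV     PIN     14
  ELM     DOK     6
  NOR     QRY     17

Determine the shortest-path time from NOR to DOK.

34 min

Settle nodes by increasing distance from NOR:
NOR: 0
BRV: 13  (via NOR)
QRY: 17  (via NOR)
PIN: 22  (via NOR)
KEW: 22  (via QRY)
ALP: 23  (via NOR)
CEN: 23  (via NOR)
FIR: 25  (via CEN)
ELM: 28  (via ALP)
LAR: 31  (via PIN)
DOK: 34  (via ELM)
Shortest route: NOR–ALP–ELM–DOK = 34 min.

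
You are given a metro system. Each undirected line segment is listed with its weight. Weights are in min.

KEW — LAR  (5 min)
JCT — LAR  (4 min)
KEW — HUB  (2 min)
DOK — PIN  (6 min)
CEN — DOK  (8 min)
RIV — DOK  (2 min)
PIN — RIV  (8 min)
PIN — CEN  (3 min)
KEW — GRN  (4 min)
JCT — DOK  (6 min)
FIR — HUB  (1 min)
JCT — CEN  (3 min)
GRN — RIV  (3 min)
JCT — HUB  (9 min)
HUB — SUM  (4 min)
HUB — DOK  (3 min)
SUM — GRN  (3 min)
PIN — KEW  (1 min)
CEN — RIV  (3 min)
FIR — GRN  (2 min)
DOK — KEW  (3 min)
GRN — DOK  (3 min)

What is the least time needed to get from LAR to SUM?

11 min

Running Dijkstra from LAR:
LAR: 0
JCT: 4  (via LAR)
KEW: 5  (via LAR)
PIN: 6  (via KEW)
CEN: 7  (via JCT)
HUB: 7  (via KEW)
FIR: 8  (via HUB)
DOK: 8  (via KEW)
GRN: 9  (via KEW)
RIV: 10  (via CEN)
SUM: 11  (via HUB)
Shortest route: LAR → KEW → HUB → SUM = 11 min.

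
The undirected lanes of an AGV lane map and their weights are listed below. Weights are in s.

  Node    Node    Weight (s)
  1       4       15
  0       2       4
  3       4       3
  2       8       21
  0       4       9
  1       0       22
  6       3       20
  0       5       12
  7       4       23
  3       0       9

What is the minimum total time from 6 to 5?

41 s

Settle nodes by increasing distance from 6:
6: 0
3: 20  (via 6)
4: 23  (via 3)
0: 29  (via 3)
2: 33  (via 0)
1: 38  (via 4)
5: 41  (via 0)
Shortest route: 6 → 3 → 0 → 5 = 41 s.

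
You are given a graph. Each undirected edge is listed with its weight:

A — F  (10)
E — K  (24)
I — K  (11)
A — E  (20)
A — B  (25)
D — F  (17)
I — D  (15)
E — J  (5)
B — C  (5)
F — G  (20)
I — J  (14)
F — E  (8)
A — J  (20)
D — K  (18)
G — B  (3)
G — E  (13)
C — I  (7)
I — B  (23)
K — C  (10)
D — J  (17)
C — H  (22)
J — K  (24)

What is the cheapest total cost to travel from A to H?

Enumerating some paths:
A - B - C - H: 25+5+22 = 52
A - F - G - B - C - H: 10+20+3+5+22 = 60
Cheapest is A - B - C - H at 52.

52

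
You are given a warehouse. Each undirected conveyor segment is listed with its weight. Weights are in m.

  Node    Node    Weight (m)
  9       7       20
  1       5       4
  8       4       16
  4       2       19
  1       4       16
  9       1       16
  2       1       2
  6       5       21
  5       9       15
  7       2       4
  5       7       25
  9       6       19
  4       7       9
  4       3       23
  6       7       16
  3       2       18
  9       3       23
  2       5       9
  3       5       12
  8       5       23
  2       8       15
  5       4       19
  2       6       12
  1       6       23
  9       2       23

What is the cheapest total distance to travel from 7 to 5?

Compare a few routes:
7–2–5: 4+9 = 13
7–2–1–5: 4+2+4 = 10
7–5: 25 = 25
Cheapest is 7–2–1–5 at 10 m.

10 m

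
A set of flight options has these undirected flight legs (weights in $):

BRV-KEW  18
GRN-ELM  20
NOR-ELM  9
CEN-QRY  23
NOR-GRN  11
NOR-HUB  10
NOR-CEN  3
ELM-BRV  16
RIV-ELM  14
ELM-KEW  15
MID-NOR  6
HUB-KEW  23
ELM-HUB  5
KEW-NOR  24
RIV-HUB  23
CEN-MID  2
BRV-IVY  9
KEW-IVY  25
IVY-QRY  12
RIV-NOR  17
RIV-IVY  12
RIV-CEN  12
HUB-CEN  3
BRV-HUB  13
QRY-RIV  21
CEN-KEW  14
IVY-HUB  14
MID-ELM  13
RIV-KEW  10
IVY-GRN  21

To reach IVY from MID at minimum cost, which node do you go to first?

CEN

Candidate routes:
MID → NOR → CEN → HUB → IVY: 6+3+3+14 = 26
MID → CEN → HUB → IVY: 2+3+14 = 19
Cheapest is MID → CEN → HUB → IVY at $19.
So from MID the first move is to CEN.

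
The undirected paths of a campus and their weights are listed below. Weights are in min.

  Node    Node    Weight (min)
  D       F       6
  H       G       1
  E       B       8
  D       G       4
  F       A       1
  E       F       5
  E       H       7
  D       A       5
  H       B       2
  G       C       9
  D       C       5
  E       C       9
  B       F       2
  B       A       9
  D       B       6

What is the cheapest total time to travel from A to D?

Running Dijkstra from A:
A: 0
F: 1  (via A)
B: 3  (via F)
D: 5  (via A)
Shortest route: A–D = 5 min.

5 min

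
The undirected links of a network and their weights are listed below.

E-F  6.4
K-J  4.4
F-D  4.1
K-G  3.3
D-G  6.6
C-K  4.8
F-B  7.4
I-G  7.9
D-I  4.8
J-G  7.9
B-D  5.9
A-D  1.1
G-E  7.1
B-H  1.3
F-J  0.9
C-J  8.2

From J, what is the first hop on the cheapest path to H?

Compare a few routes:
J–F–D–B–H: 0.9+4.1+5.9+1.3 = 12.2
J–F–B–H: 0.9+7.4+1.3 = 9.6
J–K–G–D–B–H: 4.4+3.3+6.6+5.9+1.3 = 21.5
J–G–D–B–H: 7.9+6.6+5.9+1.3 = 21.7
The minimum is 9.6 via J–F–B–H.
So from J the first move is to F.

F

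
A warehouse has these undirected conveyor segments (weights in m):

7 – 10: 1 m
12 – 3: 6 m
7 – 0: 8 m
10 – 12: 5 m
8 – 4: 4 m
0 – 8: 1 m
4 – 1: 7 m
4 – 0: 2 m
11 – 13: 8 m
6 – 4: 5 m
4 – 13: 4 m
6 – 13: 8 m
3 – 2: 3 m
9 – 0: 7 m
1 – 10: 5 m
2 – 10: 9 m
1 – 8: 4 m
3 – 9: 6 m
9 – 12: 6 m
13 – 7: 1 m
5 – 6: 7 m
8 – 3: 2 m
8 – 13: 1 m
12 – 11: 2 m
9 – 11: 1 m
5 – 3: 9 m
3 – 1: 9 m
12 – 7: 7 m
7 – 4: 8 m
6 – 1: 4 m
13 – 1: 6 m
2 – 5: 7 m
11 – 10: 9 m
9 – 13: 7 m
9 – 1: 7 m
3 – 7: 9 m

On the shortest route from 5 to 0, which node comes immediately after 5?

3

Enumerating some paths:
5–3–8–0: 9+2+1 = 12
5–2–3–8–0: 7+3+2+1 = 13
Cheapest is 5–3–8–0 at 12 m.
So from 5 the first move is to 3.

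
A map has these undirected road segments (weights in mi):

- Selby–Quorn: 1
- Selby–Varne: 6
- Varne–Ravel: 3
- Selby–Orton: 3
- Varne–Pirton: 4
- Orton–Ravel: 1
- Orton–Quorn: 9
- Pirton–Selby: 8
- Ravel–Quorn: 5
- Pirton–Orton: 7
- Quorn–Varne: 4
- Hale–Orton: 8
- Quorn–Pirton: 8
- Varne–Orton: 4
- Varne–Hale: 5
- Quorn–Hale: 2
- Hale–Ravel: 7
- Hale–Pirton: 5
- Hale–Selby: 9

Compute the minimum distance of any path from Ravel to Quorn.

5 mi

Candidate routes:
Ravel - Quorn: 5 = 5
Ravel - Hale - Quorn: 7+2 = 9
Ravel - Varne - Quorn: 3+4 = 7
Ravel - Orton - Varne - Quorn: 1+4+4 = 9
The minimum is 5 mi via Ravel - Quorn.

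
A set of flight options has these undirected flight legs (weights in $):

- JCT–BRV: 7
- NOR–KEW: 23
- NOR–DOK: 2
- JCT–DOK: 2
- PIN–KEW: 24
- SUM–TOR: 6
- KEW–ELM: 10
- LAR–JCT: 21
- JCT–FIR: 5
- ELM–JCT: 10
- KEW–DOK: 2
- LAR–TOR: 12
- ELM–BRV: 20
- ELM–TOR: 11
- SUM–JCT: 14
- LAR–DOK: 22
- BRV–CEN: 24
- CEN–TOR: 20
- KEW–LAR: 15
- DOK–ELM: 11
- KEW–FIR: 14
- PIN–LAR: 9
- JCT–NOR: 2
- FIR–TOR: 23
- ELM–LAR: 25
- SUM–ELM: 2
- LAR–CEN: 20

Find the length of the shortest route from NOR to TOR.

Running Dijkstra from NOR:
NOR: 0
JCT: 2  (via NOR)
DOK: 2  (via NOR)
KEW: 4  (via DOK)
FIR: 7  (via JCT)
BRV: 9  (via JCT)
ELM: 12  (via JCT)
SUM: 14  (via ELM)
LAR: 19  (via KEW)
TOR: 20  (via SUM)
Shortest route: NOR–JCT–ELM–SUM–TOR = $20.

$20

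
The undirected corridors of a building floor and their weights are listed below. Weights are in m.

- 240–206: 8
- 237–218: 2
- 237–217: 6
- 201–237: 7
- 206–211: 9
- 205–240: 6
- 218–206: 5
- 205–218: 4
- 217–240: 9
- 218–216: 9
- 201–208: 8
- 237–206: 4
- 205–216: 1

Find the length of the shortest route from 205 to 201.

Running Dijkstra from 205:
205: 0
216: 1  (via 205)
218: 4  (via 205)
240: 6  (via 205)
237: 6  (via 218)
206: 9  (via 218)
217: 12  (via 237)
201: 13  (via 237)
Shortest route: 205 → 218 → 237 → 201 = 13 m.

13 m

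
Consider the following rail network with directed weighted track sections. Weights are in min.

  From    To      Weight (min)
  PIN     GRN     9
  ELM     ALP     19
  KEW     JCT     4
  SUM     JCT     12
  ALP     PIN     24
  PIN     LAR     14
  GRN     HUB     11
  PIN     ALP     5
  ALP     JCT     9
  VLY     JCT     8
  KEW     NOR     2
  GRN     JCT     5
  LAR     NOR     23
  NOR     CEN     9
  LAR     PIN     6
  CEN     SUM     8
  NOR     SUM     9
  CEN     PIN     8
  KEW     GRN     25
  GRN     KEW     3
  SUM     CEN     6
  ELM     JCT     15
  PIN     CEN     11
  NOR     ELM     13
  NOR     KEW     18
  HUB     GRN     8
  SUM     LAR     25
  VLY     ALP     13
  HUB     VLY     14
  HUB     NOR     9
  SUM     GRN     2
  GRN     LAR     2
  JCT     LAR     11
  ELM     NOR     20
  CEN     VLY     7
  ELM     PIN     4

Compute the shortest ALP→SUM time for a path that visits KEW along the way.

Shortest ALP→KEW: ALP–PIN–GRN–KEW = 36
Shortest KEW→SUM: KEW–NOR–SUM = 11
Total via KEW: 36 + 11 = 47 min.

47 min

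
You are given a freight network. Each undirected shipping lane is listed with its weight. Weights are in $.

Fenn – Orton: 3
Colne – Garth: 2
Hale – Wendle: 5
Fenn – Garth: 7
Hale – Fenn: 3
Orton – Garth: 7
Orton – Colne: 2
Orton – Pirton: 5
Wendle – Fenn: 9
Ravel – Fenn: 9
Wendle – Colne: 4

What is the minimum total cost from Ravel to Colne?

Candidate routes:
Ravel - Fenn - Orton - Garth - Colne: 9+3+7+2 = 21
Ravel - Fenn - Orton - Colne: 9+3+2 = 14
Ravel - Fenn - Hale - Wendle - Colne: 9+3+5+4 = 21
Ravel - Fenn - Garth - Colne: 9+7+2 = 18
Cheapest is Ravel - Fenn - Orton - Colne at $14.

$14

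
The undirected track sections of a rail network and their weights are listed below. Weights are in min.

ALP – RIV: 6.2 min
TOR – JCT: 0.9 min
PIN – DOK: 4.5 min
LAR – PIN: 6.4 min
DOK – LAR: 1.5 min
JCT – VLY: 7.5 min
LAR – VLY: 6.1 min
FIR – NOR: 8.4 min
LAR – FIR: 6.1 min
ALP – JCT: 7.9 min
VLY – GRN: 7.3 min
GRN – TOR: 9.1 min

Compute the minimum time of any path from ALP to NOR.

36 min

Shortest distances from ALP:
ALP: 0
RIV: 6.2  (via ALP)
JCT: 7.9  (via ALP)
TOR: 8.8  (via JCT)
VLY: 15.4  (via JCT)
GRN: 17.9  (via TOR)
LAR: 21.5  (via VLY)
DOK: 23  (via LAR)
PIN: 27.5  (via DOK)
FIR: 27.6  (via LAR)
NOR: 36  (via FIR)
Shortest route: ALP → JCT → VLY → LAR → FIR → NOR = 36 min.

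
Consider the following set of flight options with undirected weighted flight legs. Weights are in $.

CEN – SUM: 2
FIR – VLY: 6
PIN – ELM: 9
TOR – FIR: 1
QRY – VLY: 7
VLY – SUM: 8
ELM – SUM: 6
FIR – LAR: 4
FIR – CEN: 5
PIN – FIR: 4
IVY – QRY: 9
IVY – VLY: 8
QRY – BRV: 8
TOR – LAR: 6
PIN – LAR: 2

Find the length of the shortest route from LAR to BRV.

$25

Running Dijkstra from LAR:
LAR: 0
PIN: 2  (via LAR)
FIR: 4  (via LAR)
TOR: 5  (via FIR)
CEN: 9  (via FIR)
VLY: 10  (via FIR)
ELM: 11  (via PIN)
SUM: 11  (via CEN)
QRY: 17  (via VLY)
IVY: 18  (via VLY)
BRV: 25  (via QRY)
Shortest route: LAR–FIR–VLY–QRY–BRV = $25.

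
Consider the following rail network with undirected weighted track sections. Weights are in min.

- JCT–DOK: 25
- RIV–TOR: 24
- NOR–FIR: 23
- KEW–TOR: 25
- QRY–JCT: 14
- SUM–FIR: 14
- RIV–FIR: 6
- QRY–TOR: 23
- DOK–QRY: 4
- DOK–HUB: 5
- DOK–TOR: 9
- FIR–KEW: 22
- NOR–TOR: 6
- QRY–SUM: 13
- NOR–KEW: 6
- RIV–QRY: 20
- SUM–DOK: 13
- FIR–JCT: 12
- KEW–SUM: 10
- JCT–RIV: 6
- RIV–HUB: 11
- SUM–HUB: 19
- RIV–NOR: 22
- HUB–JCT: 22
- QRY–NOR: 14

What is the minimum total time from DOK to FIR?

Running Dijkstra from DOK:
DOK: 0
QRY: 4  (via DOK)
HUB: 5  (via DOK)
TOR: 9  (via DOK)
SUM: 13  (via DOK)
NOR: 15  (via TOR)
RIV: 16  (via HUB)
JCT: 18  (via QRY)
KEW: 21  (via NOR)
FIR: 22  (via RIV)
Shortest route: DOK → HUB → RIV → FIR = 22 min.

22 min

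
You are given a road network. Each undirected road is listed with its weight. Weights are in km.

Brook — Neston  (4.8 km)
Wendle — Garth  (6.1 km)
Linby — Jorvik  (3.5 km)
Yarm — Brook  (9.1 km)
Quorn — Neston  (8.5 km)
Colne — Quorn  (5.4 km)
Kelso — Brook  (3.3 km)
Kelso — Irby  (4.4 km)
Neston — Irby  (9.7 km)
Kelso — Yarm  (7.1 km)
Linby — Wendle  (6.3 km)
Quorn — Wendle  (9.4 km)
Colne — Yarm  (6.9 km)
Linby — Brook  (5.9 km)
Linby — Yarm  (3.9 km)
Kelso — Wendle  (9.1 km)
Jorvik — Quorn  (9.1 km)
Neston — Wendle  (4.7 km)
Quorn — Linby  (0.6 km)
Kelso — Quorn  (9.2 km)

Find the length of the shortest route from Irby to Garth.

19.6 km

Settle nodes by increasing distance from Irby:
Irby: 0
Kelso: 4.4  (via Irby)
Brook: 7.7  (via Kelso)
Neston: 9.7  (via Irby)
Yarm: 11.5  (via Kelso)
Wendle: 13.5  (via Kelso)
Quorn: 13.6  (via Kelso)
Linby: 13.6  (via Brook)
Jorvik: 17.1  (via Linby)
Colne: 18.4  (via Yarm)
Garth: 19.6  (via Wendle)
Shortest route: Irby–Kelso–Wendle–Garth = 19.6 km.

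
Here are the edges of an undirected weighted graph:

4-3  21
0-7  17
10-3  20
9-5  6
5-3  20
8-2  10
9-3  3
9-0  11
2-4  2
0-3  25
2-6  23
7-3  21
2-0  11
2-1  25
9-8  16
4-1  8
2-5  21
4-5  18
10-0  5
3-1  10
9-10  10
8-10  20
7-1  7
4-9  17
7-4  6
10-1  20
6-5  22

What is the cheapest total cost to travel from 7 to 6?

31

Compare a few routes:
7–1–4–2–6: 7+8+2+23 = 40
7–4–2–6: 6+2+23 = 31
Cheapest is 7–4–2–6 at 31.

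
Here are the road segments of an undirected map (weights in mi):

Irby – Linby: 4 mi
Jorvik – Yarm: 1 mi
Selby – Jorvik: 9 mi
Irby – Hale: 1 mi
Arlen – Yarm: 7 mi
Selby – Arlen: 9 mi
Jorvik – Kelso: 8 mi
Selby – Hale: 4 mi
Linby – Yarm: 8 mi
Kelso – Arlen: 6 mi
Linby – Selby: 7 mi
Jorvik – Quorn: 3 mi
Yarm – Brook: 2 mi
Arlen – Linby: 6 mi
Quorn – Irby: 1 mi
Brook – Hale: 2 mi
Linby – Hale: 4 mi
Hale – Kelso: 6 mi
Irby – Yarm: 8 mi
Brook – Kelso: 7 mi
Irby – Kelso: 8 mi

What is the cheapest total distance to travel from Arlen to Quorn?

11 mi

Compare a few routes:
Arlen–Yarm–Jorvik–Quorn: 7+1+3 = 11
Arlen–Linby–Hale–Irby–Quorn: 6+4+1+1 = 12
The minimum is 11 mi via Arlen–Yarm–Jorvik–Quorn.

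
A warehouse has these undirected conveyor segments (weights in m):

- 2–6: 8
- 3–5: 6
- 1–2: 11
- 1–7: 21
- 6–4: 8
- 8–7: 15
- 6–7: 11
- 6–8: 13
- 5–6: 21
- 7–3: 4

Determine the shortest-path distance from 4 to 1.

27 m

Compare a few routes:
4–6–7–1: 8+11+21 = 40
4–6–2–1: 8+8+11 = 27
Cheapest is 4–6–2–1 at 27 m.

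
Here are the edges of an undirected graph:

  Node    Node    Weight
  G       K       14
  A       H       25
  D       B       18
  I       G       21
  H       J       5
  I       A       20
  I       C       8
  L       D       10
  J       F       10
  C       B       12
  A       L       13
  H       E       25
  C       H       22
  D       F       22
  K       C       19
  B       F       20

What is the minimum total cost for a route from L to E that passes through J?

Best L to J: L–D–F–J costing 42
Shortest J→E: J–H–E = 30
Total via J: 42 + 30 = 72.

72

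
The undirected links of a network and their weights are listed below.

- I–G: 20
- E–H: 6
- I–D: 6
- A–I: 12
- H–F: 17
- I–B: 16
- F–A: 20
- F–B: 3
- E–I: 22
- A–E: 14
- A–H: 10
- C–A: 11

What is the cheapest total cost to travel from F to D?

25

Enumerating some paths:
F - A - I - D: 20+12+6 = 38
F - B - I - D: 3+16+6 = 25
Cheapest is F - B - I - D at 25.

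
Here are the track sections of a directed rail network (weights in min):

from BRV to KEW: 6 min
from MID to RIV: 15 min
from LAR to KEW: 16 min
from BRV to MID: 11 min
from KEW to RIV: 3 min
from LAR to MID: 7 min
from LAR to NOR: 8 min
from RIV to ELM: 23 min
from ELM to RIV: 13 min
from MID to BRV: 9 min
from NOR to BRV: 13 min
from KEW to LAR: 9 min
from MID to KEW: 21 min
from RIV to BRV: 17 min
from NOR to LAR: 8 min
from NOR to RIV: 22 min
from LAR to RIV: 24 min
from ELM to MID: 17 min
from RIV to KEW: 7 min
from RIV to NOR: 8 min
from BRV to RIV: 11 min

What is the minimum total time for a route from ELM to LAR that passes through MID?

Shortest ELM→MID: ELM–MID = 17
Shortest MID→LAR: MID–BRV–KEW–LAR = 24
Total via MID: 17 + 24 = 41 min.

41 min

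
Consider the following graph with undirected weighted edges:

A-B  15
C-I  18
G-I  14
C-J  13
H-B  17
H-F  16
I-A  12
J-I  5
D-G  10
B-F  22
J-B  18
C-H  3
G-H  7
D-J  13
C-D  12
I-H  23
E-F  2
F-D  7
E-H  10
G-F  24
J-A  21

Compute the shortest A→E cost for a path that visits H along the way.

42

Shortest A→H: A → B → H = 32
Best H to E: H → E costing 10
Total via H: 32 + 10 = 42.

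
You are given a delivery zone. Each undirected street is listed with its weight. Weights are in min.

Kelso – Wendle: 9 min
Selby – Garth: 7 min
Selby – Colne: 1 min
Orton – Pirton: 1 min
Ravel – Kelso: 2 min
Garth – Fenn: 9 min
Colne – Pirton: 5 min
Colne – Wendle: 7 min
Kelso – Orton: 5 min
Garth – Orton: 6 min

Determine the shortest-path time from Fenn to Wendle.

Running Dijkstra from Fenn:
Fenn: 0
Garth: 9  (via Fenn)
Orton: 15  (via Garth)
Pirton: 16  (via Orton)
Selby: 16  (via Garth)
Colne: 17  (via Selby)
Kelso: 20  (via Orton)
Ravel: 22  (via Kelso)
Wendle: 24  (via Colne)
Shortest route: Fenn–Garth–Selby–Colne–Wendle = 24 min.

24 min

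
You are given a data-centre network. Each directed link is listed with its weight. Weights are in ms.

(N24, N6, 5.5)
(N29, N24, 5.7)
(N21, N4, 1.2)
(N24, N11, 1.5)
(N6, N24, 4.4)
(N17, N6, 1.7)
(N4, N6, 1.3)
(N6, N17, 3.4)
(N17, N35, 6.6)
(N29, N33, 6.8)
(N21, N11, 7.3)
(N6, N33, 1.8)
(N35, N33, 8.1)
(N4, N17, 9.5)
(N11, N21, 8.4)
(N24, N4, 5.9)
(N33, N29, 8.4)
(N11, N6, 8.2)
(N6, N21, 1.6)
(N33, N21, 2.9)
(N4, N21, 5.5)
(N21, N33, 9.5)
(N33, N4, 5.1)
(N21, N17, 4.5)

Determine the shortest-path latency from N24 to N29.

Shortest distances from N24:
N24: 0
N11: 1.5  (via N24)
N6: 5.5  (via N24)
N4: 5.9  (via N24)
N21: 7.1  (via N6)
N33: 7.3  (via N6)
N17: 8.9  (via N6)
N35: 15.5  (via N17)
N29: 15.7  (via N33)
Shortest route: N24–N6–N33–N29 = 15.7 ms.

15.7 ms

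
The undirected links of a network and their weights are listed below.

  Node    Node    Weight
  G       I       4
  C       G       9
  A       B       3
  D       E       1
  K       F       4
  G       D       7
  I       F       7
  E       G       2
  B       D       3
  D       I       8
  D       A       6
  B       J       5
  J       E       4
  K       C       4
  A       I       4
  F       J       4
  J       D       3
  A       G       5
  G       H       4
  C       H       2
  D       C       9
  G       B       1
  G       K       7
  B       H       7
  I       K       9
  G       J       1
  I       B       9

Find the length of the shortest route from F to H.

9

Settle nodes by increasing distance from F:
F: 0
J: 4  (via F)
K: 4  (via F)
G: 5  (via J)
B: 6  (via G)
D: 7  (via J)
E: 7  (via G)
I: 7  (via F)
C: 8  (via K)
A: 9  (via B)
H: 9  (via G)
Shortest route: F–J–G–H = 9.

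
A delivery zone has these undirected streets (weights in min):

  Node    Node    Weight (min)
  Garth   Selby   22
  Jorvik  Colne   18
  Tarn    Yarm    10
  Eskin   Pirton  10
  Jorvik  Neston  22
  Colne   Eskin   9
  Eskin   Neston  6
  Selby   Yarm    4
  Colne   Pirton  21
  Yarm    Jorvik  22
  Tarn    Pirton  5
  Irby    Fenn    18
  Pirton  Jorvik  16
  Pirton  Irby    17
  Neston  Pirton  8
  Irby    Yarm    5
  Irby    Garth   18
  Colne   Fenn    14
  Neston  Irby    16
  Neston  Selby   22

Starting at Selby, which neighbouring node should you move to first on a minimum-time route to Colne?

Neston

Compare a few routes:
Selby–Neston–Eskin–Colne: 22+6+9 = 37
Selby–Yarm–Irby–Neston–Eskin–Colne: 4+5+16+6+9 = 40
Selby–Yarm–Tarn–Pirton–Eskin–Colne: 4+10+5+10+9 = 38
The minimum is 37 min via Selby–Neston–Eskin–Colne.
So from Selby the first move is to Neston.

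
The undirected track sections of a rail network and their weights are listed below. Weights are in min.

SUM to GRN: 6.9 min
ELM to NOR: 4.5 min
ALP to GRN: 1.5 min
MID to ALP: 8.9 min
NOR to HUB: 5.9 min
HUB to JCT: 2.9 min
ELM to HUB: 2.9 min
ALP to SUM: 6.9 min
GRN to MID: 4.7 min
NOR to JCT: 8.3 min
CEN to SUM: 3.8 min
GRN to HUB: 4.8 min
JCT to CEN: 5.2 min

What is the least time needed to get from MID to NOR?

15.4 min

Settle nodes by increasing distance from MID:
MID: 0
GRN: 4.7  (via MID)
ALP: 6.2  (via GRN)
HUB: 9.5  (via GRN)
SUM: 11.6  (via GRN)
JCT: 12.4  (via HUB)
ELM: 12.4  (via HUB)
NOR: 15.4  (via HUB)
Shortest route: MID → GRN → HUB → NOR = 15.4 min.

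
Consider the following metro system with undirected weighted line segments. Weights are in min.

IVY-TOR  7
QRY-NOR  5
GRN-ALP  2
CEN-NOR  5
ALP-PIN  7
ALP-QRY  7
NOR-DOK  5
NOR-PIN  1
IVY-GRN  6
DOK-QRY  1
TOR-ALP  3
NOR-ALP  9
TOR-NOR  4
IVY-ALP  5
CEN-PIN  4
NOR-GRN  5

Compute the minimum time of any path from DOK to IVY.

Running Dijkstra from DOK:
DOK: 0
QRY: 1  (via DOK)
NOR: 5  (via DOK)
PIN: 6  (via NOR)
ALP: 8  (via QRY)
TOR: 9  (via NOR)
CEN: 10  (via NOR)
GRN: 10  (via NOR)
IVY: 13  (via ALP)
Shortest route: DOK → QRY → ALP → IVY = 13 min.

13 min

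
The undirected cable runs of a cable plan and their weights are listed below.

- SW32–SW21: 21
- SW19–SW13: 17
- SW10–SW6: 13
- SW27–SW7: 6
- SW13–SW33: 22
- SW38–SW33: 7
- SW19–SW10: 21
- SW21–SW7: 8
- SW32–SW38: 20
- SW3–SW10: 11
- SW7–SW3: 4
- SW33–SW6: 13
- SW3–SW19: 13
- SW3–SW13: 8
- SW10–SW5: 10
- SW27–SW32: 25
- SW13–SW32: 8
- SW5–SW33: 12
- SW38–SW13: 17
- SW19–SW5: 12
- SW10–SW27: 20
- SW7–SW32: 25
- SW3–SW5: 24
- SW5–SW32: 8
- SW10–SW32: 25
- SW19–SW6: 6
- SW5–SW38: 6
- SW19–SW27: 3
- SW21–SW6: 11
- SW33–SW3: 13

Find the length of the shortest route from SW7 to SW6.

15

Candidate routes:
SW7 - SW3 - SW10 - SW6: 4+11+13 = 28
SW7 - SW21 - SW6: 8+11 = 19
SW7 - SW3 - SW19 - SW6: 4+13+6 = 23
SW7 - SW27 - SW19 - SW6: 6+3+6 = 15
Cheapest is SW7 - SW27 - SW19 - SW6 at 15.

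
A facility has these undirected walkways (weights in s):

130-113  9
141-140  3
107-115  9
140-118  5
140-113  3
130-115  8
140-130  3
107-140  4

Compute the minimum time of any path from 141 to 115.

Settle nodes by increasing distance from 141:
141: 0
140: 3  (via 141)
113: 6  (via 140)
130: 6  (via 140)
107: 7  (via 140)
118: 8  (via 140)
115: 14  (via 130)
Shortest route: 141–140–130–115 = 14 s.

14 s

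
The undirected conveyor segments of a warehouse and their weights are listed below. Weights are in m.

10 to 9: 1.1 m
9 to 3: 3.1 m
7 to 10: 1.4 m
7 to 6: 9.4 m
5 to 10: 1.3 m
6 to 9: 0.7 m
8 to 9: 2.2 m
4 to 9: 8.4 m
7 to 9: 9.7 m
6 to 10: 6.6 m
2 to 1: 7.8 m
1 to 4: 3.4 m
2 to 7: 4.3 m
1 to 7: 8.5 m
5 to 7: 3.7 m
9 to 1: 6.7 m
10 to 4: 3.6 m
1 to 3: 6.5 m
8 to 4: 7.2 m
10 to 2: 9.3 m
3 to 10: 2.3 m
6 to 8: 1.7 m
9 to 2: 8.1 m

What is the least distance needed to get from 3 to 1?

Settle nodes by increasing distance from 3:
3: 0
10: 2.3  (via 3)
9: 3.1  (via 3)
5: 3.6  (via 10)
7: 3.7  (via 10)
6: 3.8  (via 9)
8: 5.3  (via 9)
4: 5.9  (via 10)
1: 6.5  (via 3)
Shortest route: 3 → 1 = 6.5 m.

6.5 m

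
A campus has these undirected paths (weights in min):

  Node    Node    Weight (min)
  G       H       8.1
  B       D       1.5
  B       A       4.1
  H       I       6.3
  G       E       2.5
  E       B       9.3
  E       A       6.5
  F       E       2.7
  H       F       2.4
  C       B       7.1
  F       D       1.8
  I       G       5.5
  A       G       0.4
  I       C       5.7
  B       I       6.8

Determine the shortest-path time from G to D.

Shortest distances from G:
G: 0
A: 0.4  (via G)
E: 2.5  (via G)
B: 4.5  (via A)
F: 5.2  (via E)
I: 5.5  (via G)
D: 6  (via B)
Shortest route: G–A–B–D = 6 min.

6 min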